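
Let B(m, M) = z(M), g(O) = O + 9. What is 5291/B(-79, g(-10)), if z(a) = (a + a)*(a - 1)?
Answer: 5291/4 ≈ 1322.8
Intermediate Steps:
g(O) = 9 + O
z(a) = 2*a*(-1 + a) (z(a) = (2*a)*(-1 + a) = 2*a*(-1 + a))
B(m, M) = 2*M*(-1 + M)
5291/B(-79, g(-10)) = 5291/((2*(9 - 10)*(-1 + (9 - 10)))) = 5291/((2*(-1)*(-1 - 1))) = 5291/((2*(-1)*(-2))) = 5291/4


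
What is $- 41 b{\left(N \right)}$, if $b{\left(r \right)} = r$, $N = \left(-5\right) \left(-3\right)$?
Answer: $-615$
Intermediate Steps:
$N = 15$
$- 41 b{\left(N \right)} = \left(-41\right) 15 = -615$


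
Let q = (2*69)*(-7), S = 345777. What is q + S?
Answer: 344811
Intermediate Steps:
q = -966 (q = 138*(-7) = -966)
q + S = -966 + 345777 = 344811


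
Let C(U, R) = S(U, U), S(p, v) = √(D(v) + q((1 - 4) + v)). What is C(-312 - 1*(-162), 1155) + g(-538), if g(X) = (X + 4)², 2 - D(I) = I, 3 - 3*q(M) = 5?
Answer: 285156 + √1362/3 ≈ 2.8517e+5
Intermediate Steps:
q(M) = -⅔ (q(M) = 1 - ⅓*5 = 1 - 5/3 = -⅔)
D(I) = 2 - I
S(p, v) = √(4/3 - v) (S(p, v) = √((2 - v) - ⅔) = √(4/3 - v))
g(X) = (4 + X)²
C(U, R) = √(12 - 9*U)/3
C(-312 - 1*(-162), 1155) + g(-538) = √(12 - 9*(-312 - 1*(-162)))/3 + (4 - 538)² = √(12 - 9*(-312 + 162))/3 + (-534)² = √(12 - 9*(-150))/3 + 285156 = √(12 + 1350)/3 + 285156 = √1362/3 + 285156 = 285156 + √1362/3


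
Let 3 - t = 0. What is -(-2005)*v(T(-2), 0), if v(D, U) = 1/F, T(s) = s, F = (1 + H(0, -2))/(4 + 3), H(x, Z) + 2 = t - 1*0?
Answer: 14035/2 ≈ 7017.5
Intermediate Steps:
t = 3 (t = 3 - 1*0 = 3 + 0 = 3)
H(x, Z) = 1 (H(x, Z) = -2 + (3 - 1*0) = -2 + (3 + 0) = -2 + 3 = 1)
F = 2/7 (F = (1 + 1)/(4 + 3) = 2/7 ≈ 0.28571)
v(D, U) = 7/2 (v(D, U) = 1/(2/7) = 7/2)
-(-2005)*v(T(-2), 0) = -(-2005)*7/2 = -1*(-14035/2) = 14035/2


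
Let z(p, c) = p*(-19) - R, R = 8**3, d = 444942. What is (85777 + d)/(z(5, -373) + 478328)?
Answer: 530719/477721 ≈ 1.1109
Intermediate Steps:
R = 512
z(p, c) = -512 - 19*p (z(p, c) = p*(-19) - 1*512 = -19*p - 512 = -512 - 19*p)
(85777 + d)/(z(5, -373) + 478328) = (85777 + 444942)/((-512 - 19*5) + 478328) = 530719/((-512 - 95) + 478328) = 530719/(-607 + 478328) = 530719/477721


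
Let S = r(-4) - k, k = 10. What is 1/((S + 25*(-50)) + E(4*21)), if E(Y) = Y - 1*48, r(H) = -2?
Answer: -1/1226 ≈ -0.00081566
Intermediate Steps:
E(Y) = -48 + Y (E(Y) = Y - 48 = -48 + Y)
S = -12 (S = -2 - 1*10 = -2 - 10 = -12)
1/((S + 25*(-50)) + E(4*21)) = 1/((-12 + 25*(-50)) + (-48 + 4*21)) = 1/((-12 - 1250) + (-48 + 84)) = 1/(-1262 + 36) = 1/(-1226) = -1/1226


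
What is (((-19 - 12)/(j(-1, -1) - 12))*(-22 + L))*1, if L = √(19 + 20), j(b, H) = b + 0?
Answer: -682/13 + 31*√39/13 ≈ -37.570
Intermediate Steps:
j(b, H) = b
L = √39 ≈ 6.2450
(((-19 - 12)/(j(-1, -1) - 12))*(-22 + L))*1 = (((-19 - 12)/(-1 - 12))*(-22 + √39))*1 = ((-31/(-13))*(-22 + √39))*1 = ((-31*(-1/13))*(-22 + √39))*1 = (31*(-22 + √39)/13)*1 = (-682/13 + 31*√39/13)*1 = -682/13 + 31*√39/13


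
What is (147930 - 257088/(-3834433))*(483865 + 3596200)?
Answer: 2314326827389740570/3834433 ≈ 6.0356e+11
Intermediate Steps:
(147930 - 257088/(-3834433))*(483865 + 3596200) = (147930 - 257088*(-1/3834433))*4080065 = (147930 + 257088/3834433)*4080065 = (567227930778/3834433)*4080065 = 2314326827389740570/3834433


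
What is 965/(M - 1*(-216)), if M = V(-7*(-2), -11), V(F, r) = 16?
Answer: 965/232 ≈ 4.1595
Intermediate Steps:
M = 16
965/(M - 1*(-216)) = 965/(16 - 1*(-216)) = 965/(16 + 216) = 965/232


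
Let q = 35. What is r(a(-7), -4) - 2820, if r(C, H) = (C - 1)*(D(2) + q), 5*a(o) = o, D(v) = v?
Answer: -14544/5 ≈ -2908.8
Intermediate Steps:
a(o) = o/5
r(C, H) = -37 + 37*C (r(C, H) = (C - 1)*(2 + 35) = (-1 + C)*37 = -37 + 37*C)
r(a(-7), -4) - 2820 = (-37 + 37*((⅕)*(-7))) - 2820 = (-37 + 37*(-7/5)) - 2820 = (-37 - 259/5) - 2820 = -444/5 - 2820 = -14544/5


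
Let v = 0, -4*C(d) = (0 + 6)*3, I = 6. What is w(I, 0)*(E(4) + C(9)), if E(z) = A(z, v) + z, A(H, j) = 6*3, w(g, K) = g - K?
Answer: 105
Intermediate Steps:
C(d) = -9/2 (C(d) = -(0 + 6)*3/4 = -3*3/2 = -1/4*18 = -9/2)
A(H, j) = 18
E(z) = 18 + z
w(I, 0)*(E(4) + C(9)) = (6 - 1*0)*((18 + 4) - 9/2) = (6 + 0)*(22 - 9/2) = 6*(35/2) = 105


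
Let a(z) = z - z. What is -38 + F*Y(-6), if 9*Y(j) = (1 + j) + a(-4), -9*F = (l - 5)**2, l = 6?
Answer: -3073/81 ≈ -37.938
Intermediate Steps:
a(z) = 0
F = -1/9 (F = -(6 - 5)**2/9 = -1/9*1**2 = -1/9*1 = -1/9 ≈ -0.11111)
Y(j) = 1/9 + j/9 (Y(j) = ((1 + j) + 0)/9 = (1 + j)/9 = 1/9 + j/9)
-38 + F*Y(-6) = -38 - (1/9 + (1/9)*(-6))/9 = -38 - (1/9 - 2/3)/9 = -38 - 1/9*(-5/9) = -38 + 5/81 = -3073/81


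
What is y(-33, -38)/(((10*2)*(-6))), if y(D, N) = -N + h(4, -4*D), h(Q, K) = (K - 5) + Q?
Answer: -169/120 ≈ -1.4083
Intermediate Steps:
h(Q, K) = -5 + K + Q (h(Q, K) = (-5 + K) + Q = -5 + K + Q)
y(D, N) = -1 - N - 4*D (y(D, N) = -N + (-5 - 4*D + 4) = -N + (-1 - 4*D) = -1 - N - 4*D)
y(-33, -38)/(((10*2)*(-6))) = (-1 - 1*(-38) - 4*(-33))/(((10*2)*(-6))) = (-1 + 38 + 132)/((20*(-6))) = 169/(-120) = 169*(-1/120) = -169/120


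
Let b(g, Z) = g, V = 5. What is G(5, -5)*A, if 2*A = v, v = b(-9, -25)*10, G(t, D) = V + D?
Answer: 0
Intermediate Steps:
G(t, D) = 5 + D
v = -90 (v = -9*10 = -90)
A = -45 (A = (½)*(-90) = -45)
G(5, -5)*A = (5 - 5)*(-45) = 0*(-45) = 0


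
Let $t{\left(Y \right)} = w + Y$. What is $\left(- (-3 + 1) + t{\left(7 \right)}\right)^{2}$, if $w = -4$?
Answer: $25$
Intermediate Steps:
$t{\left(Y \right)} = -4 + Y$
$\left(- (-3 + 1) + t{\left(7 \right)}\right)^{2} = \left(- (-3 + 1) + \left(-4 + 7\right)\right)^{2} = \left(\left(-1\right) \left(-2\right) + 3\right)^{2} = \left(2 + 3\right)^{2} = 5^{2} = 25$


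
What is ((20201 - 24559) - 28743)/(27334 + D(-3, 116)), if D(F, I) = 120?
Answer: -33101/27454 ≈ -1.2057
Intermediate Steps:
((20201 - 24559) - 28743)/(27334 + D(-3, 116)) = ((20201 - 24559) - 28743)/(27334 + 120) = (-4358 - 28743)/27454 = -33101*1/27454 = -33101/27454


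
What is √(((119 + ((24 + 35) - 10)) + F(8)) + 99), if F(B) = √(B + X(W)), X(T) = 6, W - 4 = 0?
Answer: √(267 + √14) ≈ 16.454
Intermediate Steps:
W = 4 (W = 4 + 0 = 4)
F(B) = √(6 + B) (F(B) = √(B + 6) = √(6 + B))
√(((119 + ((24 + 35) - 10)) + F(8)) + 99) = √(((119 + ((24 + 35) - 10)) + √(6 + 8)) + 99) = √(((119 + (59 - 10)) + √14) + 99) = √(((119 + 49) + √14) + 99) = √((168 + √14) + 99) = √(267 + √14)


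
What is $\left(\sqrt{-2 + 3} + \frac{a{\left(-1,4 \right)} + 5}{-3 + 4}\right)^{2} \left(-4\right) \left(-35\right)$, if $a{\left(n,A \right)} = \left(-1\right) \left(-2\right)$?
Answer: $8960$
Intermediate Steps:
$a{\left(n,A \right)} = 2$
$\left(\sqrt{-2 + 3} + \frac{a{\left(-1,4 \right)} + 5}{-3 + 4}\right)^{2} \left(-4\right) \left(-35\right) = \left(\sqrt{-2 + 3} + \frac{2 + 5}{-3 + 4}\right)^{2} \left(-4\right) \left(-35\right) = \left(\sqrt{1} + \frac{7}{1}\right)^{2} \left(-4\right) \left(-35\right) = \left(1 + 7 \cdot 1\right)^{2} \left(-4\right) \left(-35\right) = \left(1 + 7\right)^{2} \left(-4\right) \left(-35\right) = 8^{2} \left(-4\right) \left(-35\right) = 64 \left(-4\right) \left(-35\right) = \left(-256\right) \left(-35\right) = 8960$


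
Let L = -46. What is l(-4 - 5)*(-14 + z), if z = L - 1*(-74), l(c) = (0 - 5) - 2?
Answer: -98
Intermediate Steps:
l(c) = -7 (l(c) = -5 - 2 = -7)
z = 28 (z = -46 - 1*(-74) = -46 + 74 = 28)
l(-4 - 5)*(-14 + z) = -7*(-14 + 28) = -7*14 = -98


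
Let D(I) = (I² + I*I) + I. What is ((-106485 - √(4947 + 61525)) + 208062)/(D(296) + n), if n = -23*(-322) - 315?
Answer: 33859/60873 - 2*√16618/182619 ≈ 0.55481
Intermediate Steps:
n = 7091 (n = 7406 - 315 = 7091)
D(I) = I + 2*I² (D(I) = (I² + I²) + I = 2*I² + I = I + 2*I²)
((-106485 - √(4947 + 61525)) + 208062)/(D(296) + n) = ((-106485 - √(4947 + 61525)) + 208062)/(296*(1 + 2*296) + 7091) = ((-106485 - √66472) + 208062)/(296*(1 + 592) + 7091) = ((-106485 - 2*√16618) + 208062)/(296*593 + 7091) = ((-106485 - 2*√16618) + 208062)/(175528 + 7091) = (101577 - 2*√16618)/182619 = (101577 - 2*√16618)*(1/182619) = 33859/60873 - 2*√16618/182619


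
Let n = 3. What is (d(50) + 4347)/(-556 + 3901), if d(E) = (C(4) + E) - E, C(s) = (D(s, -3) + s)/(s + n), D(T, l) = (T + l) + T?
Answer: 10146/7805 ≈ 1.2999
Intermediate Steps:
D(T, l) = l + 2*T
C(s) = (-3 + 3*s)/(3 + s) (C(s) = ((-3 + 2*s) + s)/(s + 3) = (-3 + 3*s)/(3 + s))
d(E) = 9/7 (d(E) = (3*(-1 + 4)/(3 + 4) + E) - E = (3*3/7 + E) - E = (3*(⅐)*3 + E) - E = (9/7 + E) - E = 9/7)
(d(50) + 4347)/(-556 + 3901) = (9/7 + 4347)/(-556 + 3901) = (30438/7)/3345 = (30438/7)*(1/3345) = 10146/7805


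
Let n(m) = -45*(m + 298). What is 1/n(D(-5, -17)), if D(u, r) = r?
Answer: -1/12645 ≈ -7.9083e-5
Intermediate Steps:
n(m) = -13410 - 45*m (n(m) = -45*(298 + m) = -13410 - 45*m)
1/n(D(-5, -17)) = 1/(-13410 - 45*(-17)) = 1/(-13410 + 765) = 1/(-12645) = -1/12645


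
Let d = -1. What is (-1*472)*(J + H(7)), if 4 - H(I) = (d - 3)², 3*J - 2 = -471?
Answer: 238360/3 ≈ 79453.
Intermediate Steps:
J = -469/3 (J = ⅔ + (⅓)*(-471) = ⅔ - 157 = -469/3 ≈ -156.33)
H(I) = -12 (H(I) = 4 - (-1 - 3)² = 4 - 1*(-4)² = 4 - 1*16 = 4 - 16 = -12)
(-1*472)*(J + H(7)) = (-1*472)*(-469/3 - 12) = -472*(-505/3) = 238360/3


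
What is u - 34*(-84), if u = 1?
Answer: 2857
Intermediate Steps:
u - 34*(-84) = 1 - 34*(-84) = 1 + 2856 = 2857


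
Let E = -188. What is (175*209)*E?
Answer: -6876100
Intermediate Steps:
(175*209)*E = (175*209)*(-188) = 36575*(-188) = -6876100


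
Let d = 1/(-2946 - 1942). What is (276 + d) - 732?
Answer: -2228929/4888 ≈ -456.00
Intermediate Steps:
d = -1/4888 (d = 1/(-4888) = -1/4888 ≈ -0.00020458)
(276 + d) - 732 = (276 - 1/4888) - 732 = 1349087/4888 - 732 = -2228929/4888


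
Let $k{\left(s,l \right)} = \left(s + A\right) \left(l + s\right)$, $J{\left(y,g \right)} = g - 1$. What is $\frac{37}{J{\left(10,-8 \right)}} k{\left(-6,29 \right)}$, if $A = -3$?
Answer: $851$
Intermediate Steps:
$J{\left(y,g \right)} = -1 + g$ ($J{\left(y,g \right)} = g - 1 = -1 + g$)
$k{\left(s,l \right)} = \left(-3 + s\right) \left(l + s\right)$ ($k{\left(s,l \right)} = \left(s - 3\right) \left(l + s\right) = \left(-3 + s\right) \left(l + s\right)$)
$\frac{37}{J{\left(10,-8 \right)}} k{\left(-6,29 \right)} = \frac{37}{-1 - 8} \left(\left(-6\right)^{2} - 87 - -18 + 29 \left(-6\right)\right) = \frac{37}{-9} \left(36 - 87 + 18 - 174\right) = 37 \left(- \frac{1}{9}\right) \left(-207\right) = \left(- \frac{37}{9}\right) \left(-207\right) = 851$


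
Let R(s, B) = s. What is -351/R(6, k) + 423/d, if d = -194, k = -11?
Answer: -5886/97 ≈ -60.680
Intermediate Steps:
-351/R(6, k) + 423/d = -351/6 + 423/(-194) = -351*⅙ + 423*(-1/194) = -117/2 - 423/194 = -5886/97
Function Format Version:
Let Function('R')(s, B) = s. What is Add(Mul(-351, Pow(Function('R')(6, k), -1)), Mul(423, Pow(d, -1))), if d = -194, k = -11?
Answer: Rational(-5886, 97) ≈ -60.680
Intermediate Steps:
Add(Mul(-351, Pow(Function('R')(6, k), -1)), Mul(423, Pow(d, -1))) = Add(Mul(-351, Pow(6, -1)), Mul(423, Pow(-194, -1))) = Add(Mul(-351, Rational(1, 6)), Mul(423, Rational(-1, 194))) = Add(Rational(-117, 2), Rational(-423, 194)) = Rational(-5886, 97)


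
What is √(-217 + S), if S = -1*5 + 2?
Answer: 2*I*√55 ≈ 14.832*I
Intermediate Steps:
S = -3 (S = -5 + 2 = -3)
√(-217 + S) = √(-217 - 3) = √(-220) = 2*I*√55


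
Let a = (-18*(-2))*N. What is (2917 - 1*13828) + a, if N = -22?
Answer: -11703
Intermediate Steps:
a = -792 (a = -18*(-2)*(-22) = 36*(-22) = -792)
(2917 - 1*13828) + a = (2917 - 1*13828) - 792 = (2917 - 13828) - 792 = -10911 - 792 = -11703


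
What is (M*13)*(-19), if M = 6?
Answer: -1482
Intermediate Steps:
(M*13)*(-19) = (6*13)*(-19) = 78*(-19) = -1482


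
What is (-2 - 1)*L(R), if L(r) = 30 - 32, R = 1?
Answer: 6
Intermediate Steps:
L(r) = -2
(-2 - 1)*L(R) = (-2 - 1)*(-2) = -3*(-2) = 6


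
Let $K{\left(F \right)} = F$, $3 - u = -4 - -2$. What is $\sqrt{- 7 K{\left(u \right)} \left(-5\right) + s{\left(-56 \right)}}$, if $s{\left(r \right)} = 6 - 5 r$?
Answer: $\sqrt{461} \approx 21.471$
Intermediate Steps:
$u = 5$ ($u = 3 - \left(-4 - -2\right) = 3 - \left(-4 + 2\right) = 3 - -2 = 3 + 2 = 5$)
$\sqrt{- 7 K{\left(u \right)} \left(-5\right) + s{\left(-56 \right)}} = \sqrt{\left(-7\right) 5 \left(-5\right) + \left(6 - -280\right)} = \sqrt{\left(-35\right) \left(-5\right) + \left(6 + 280\right)} = \sqrt{175 + 286} = \sqrt{461}$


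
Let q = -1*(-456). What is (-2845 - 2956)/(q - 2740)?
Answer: 5801/2284 ≈ 2.5398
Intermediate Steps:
q = 456
(-2845 - 2956)/(q - 2740) = (-2845 - 2956)/(456 - 2740) = -5801/(-2284) = -5801*(-1/2284) = 5801/2284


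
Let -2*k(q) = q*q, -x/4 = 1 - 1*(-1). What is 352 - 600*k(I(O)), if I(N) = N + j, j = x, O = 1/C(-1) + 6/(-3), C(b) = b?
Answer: 36652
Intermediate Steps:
x = -8 (x = -4*(1 - 1*(-1)) = -4*(1 + 1) = -4*2 = -8)
O = -3 (O = 1/(-1) + 6/(-3) = 1*(-1) + 6*(-1/3) = -1 - 2 = -3)
j = -8
I(N) = -8 + N (I(N) = N - 8 = -8 + N)
k(q) = -q**2/2 (k(q) = -q*q/2 = -q**2/2)
352 - 600*k(I(O)) = 352 - (-300)*(-8 - 3)**2 = 352 - (-300)*(-11)**2 = 352 - (-300)*121 = 352 - 600*(-121/2) = 352 + 36300 = 36652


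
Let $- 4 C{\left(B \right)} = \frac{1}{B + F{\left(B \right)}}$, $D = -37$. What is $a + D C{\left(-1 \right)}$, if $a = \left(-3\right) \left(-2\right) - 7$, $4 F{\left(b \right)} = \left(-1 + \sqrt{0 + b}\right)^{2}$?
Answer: $- \frac{42}{5} + \frac{37 i}{10} \approx -8.4 + 3.7 i$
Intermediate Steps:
$F{\left(b \right)} = \frac{\left(-1 + \sqrt{b}\right)^{2}}{4}$ ($F{\left(b \right)} = \frac{\left(-1 + \sqrt{0 + b}\right)^{2}}{4} = \frac{\left(-1 + \sqrt{b}\right)^{2}}{4}$)
$a = -1$ ($a = 6 - 7 = -1$)
$C{\left(B \right)} = - \frac{1}{4 \left(B + \frac{\left(-1 + \sqrt{B}\right)^{2}}{4}\right)}$
$a + D C{\left(-1 \right)} = -1 - 37 \left(- \frac{1}{\left(-1 + \sqrt{-1}\right)^{2} + 4 \left(-1\right)}\right) = -1 - 37 \left(- \frac{1}{\left(-1 + i\right)^{2} - 4}\right) = -1 - 37 \left(- \frac{1}{-4 + \left(-1 + i\right)^{2}}\right) = -1 + \frac{37}{-4 + \left(-1 + i\right)^{2}}$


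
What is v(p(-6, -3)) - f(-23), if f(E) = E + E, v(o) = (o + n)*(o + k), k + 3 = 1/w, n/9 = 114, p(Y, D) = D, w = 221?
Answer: -1345309/221 ≈ -6087.4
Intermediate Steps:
n = 1026 (n = 9*114 = 1026)
k = -662/221 (k = -3 + 1/221 = -662/221 ≈ -2.9955)
v(o) = (1026 + o)*(-662/221 + o) (v(o) = (o + 1026)*(o - 662/221) = (1026 + o)*(-662/221 + o))
f(E) = 2*E
v(p(-6, -3)) - f(-23) = (-679212/221 + (-3)² + (226084/221)*(-3)) - 2*(-23) = (-679212/221 + 9 - 678252/221) - 1*(-46) = -1355475/221 + 46 = -1345309/221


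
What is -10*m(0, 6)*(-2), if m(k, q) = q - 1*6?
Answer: 0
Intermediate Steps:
m(k, q) = -6 + q (m(k, q) = q - 6 = -6 + q)
-10*m(0, 6)*(-2) = -10*(-6 + 6)*(-2) = -10*0*(-2) = 0*(-2) = 0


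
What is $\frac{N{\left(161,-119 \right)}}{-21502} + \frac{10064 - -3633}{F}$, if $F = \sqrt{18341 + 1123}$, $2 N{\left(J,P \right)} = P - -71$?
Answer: $\frac{12}{10751} + \frac{13697 \sqrt{4866}}{9732} \approx 98.178$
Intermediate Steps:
$N{\left(J,P \right)} = \frac{71}{2} + \frac{P}{2}$ ($N{\left(J,P \right)} = \frac{P - -71}{2} = \frac{P + 71}{2} = \frac{71 + P}{2} = \frac{71}{2} + \frac{P}{2}$)
$F = 2 \sqrt{4866}$ ($F = \sqrt{19464} = 2 \sqrt{4866} \approx 139.51$)
$\frac{N{\left(161,-119 \right)}}{-21502} + \frac{10064 - -3633}{F} = \frac{\frac{71}{2} + \frac{1}{2} \left(-119\right)}{-21502} + \frac{10064 - -3633}{2 \sqrt{4866}} = \left(\frac{71}{2} - \frac{119}{2}\right) \left(- \frac{1}{21502}\right) + \left(10064 + 3633\right) \frac{\sqrt{4866}}{9732} = \left(-24\right) \left(- \frac{1}{21502}\right) + 13697 \frac{\sqrt{4866}}{9732} = \frac{12}{10751} + \frac{13697 \sqrt{4866}}{9732}$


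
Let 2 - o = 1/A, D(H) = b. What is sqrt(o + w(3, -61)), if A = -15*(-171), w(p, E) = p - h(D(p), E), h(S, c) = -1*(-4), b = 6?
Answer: 2*sqrt(182685)/855 ≈ 0.99981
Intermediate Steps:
D(H) = 6
h(S, c) = 4
w(p, E) = -4 + p (w(p, E) = p - 1*4 = p - 4 = -4 + p)
A = 2565
o = 5129/2565 (o = 2 - 1/2565 = 5129/2565 ≈ 1.9996)
sqrt(o + w(3, -61)) = sqrt(5129/2565 + (-4 + 3)) = sqrt(5129/2565 - 1) = sqrt(2564/2565) = 2*sqrt(182685)/855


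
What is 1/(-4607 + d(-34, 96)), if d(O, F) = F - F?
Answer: -1/4607 ≈ -0.00021706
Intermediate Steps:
d(O, F) = 0
1/(-4607 + d(-34, 96)) = 1/(-4607 + 0) = 1/(-4607) = -1/4607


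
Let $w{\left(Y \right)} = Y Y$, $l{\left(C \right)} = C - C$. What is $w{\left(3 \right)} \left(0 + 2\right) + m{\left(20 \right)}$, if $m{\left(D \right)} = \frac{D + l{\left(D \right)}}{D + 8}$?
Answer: $\frac{131}{7} \approx 18.714$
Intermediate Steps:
$l{\left(C \right)} = 0$
$w{\left(Y \right)} = Y^{2}$
$m{\left(D \right)} = \frac{D}{8 + D}$ ($m{\left(D \right)} = \frac{D + 0}{D + 8} = \frac{D}{8 + D}$)
$w{\left(3 \right)} \left(0 + 2\right) + m{\left(20 \right)} = 3^{2} \left(0 + 2\right) + \frac{20}{8 + 20} = 9 \cdot 2 + \frac{20}{28} = 18 + 20 \cdot \frac{1}{28} = 18 + \frac{5}{7} = \frac{131}{7}$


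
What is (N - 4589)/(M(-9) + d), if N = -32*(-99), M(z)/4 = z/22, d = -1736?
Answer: 15631/19114 ≈ 0.81778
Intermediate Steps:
M(z) = 2*z/11 (M(z) = 4*(z/22) = 2*z/11)
N = 3168
(N - 4589)/(M(-9) + d) = (3168 - 4589)/((2/11)*(-9) - 1736) = -1421/(-18/11 - 1736) = -1421/(-19114/11) = -1421*(-11/19114) = 15631/19114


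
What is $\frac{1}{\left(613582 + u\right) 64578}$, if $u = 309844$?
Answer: $\frac{1}{59633004228} \approx 1.6769 \cdot 10^{-11}$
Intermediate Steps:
$\frac{1}{\left(613582 + u\right) 64578} = \frac{1}{\left(613582 + 309844\right) 64578} = \frac{1}{923426} \cdot \frac{1}{64578} = \frac{1}{59633004228}$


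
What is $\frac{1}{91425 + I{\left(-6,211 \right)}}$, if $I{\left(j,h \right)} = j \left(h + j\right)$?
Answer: $\frac{1}{90195} \approx 1.1087 \cdot 10^{-5}$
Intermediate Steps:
$\frac{1}{91425 + I{\left(-6,211 \right)}} = \frac{1}{91425 - 6 \left(211 - 6\right)} = \frac{1}{91425 - 1230} = \frac{1}{90195}$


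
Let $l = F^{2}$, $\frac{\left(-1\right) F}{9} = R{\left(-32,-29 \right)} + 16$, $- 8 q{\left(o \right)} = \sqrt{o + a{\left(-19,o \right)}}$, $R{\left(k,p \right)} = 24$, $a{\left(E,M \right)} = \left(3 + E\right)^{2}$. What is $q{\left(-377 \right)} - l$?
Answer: $-129600 - \frac{11 i}{8} \approx -1.296 \cdot 10^{5} - 1.375 i$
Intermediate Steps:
$q{\left(o \right)} = - \frac{\sqrt{256 + o}}{8}$ ($q{\left(o \right)} = - \frac{\sqrt{o + \left(3 - 19\right)^{2}}}{8} = - \frac{\sqrt{o + \left(-16\right)^{2}}}{8} = - \frac{\sqrt{o + 256}}{8} = - \frac{\sqrt{256 + o}}{8}$)
$F = -360$ ($F = - 9 \left(24 + 16\right) = \left(-9\right) 40 = -360$)
$l = 129600$ ($l = \left(-360\right)^{2} = 129600$)
$q{\left(-377 \right)} - l = - \frac{\sqrt{256 - 377}}{8} - 129600 = - \frac{\sqrt{-121}}{8} - 129600 = - \frac{11 i}{8} - 129600 = -129600 - \frac{11 i}{8}$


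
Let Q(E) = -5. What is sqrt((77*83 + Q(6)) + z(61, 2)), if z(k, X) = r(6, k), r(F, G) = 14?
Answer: 80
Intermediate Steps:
z(k, X) = 14
sqrt((77*83 + Q(6)) + z(61, 2)) = sqrt((77*83 - 5) + 14) = sqrt((6391 - 5) + 14) = sqrt(6386 + 14) = sqrt(6400) = 80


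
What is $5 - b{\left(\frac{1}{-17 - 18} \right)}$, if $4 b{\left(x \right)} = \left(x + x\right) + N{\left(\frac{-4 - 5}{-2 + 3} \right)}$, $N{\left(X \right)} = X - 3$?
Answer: $\frac{561}{70} \approx 8.0143$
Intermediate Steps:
$N{\left(X \right)} = -3 + X$
$b{\left(x \right)} = -3 + \frac{x}{2}$ ($b{\left(x \right)} = \frac{\left(x + x\right) + \left(-3 + \frac{-4 - 5}{-2 + 3}\right)}{4} = \frac{2 x - \left(3 + \frac{9}{1}\right)}{4} = \frac{2 x - 12}{4} = \frac{-12 + 2 x}{4} = -3 + \frac{x}{2}$)
$5 - b{\left(\frac{1}{-17 - 18} \right)} = 5 - \left(-3 + \frac{1}{2 \left(-17 - 18\right)}\right) = 5 - \left(-3 + \frac{1}{2 \left(-35\right)}\right) = 5 - \left(-3 + \frac{1}{2} \left(- \frac{1}{35}\right)\right) = 5 - \left(-3 - \frac{1}{70}\right) = 5 - - \frac{211}{70} = 5 + \frac{211}{70} = \frac{561}{70}$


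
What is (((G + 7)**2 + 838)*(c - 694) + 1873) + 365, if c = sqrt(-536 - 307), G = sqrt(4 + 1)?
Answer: 2238 - (694 - I*sqrt(843))*(838 + (7 + sqrt(5))**2) ≈ -6.3854e+5 + 26808.0*I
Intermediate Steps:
G = sqrt(5) ≈ 2.2361
c = I*sqrt(843) (c = sqrt(-843) = I*sqrt(843) ≈ 29.034*I)
(((G + 7)**2 + 838)*(c - 694) + 1873) + 365 = (((sqrt(5) + 7)**2 + 838)*(I*sqrt(843) - 694) + 1873) + 365 = (((7 + sqrt(5))**2 + 838)*(-694 + I*sqrt(843)) + 1873) + 365 = ((838 + (7 + sqrt(5))**2)*(-694 + I*sqrt(843)) + 1873) + 365 = ((-694 + I*sqrt(843))*(838 + (7 + sqrt(5))**2) + 1873) + 365 = (1873 + (-694 + I*sqrt(843))*(838 + (7 + sqrt(5))**2)) + 365 = 2238 + (-694 + I*sqrt(843))*(838 + (7 + sqrt(5))**2)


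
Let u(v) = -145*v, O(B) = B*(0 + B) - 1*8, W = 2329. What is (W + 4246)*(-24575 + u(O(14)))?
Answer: -340815125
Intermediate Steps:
O(B) = -8 + B**2 (O(B) = B*B - 8 = B**2 - 8 = -8 + B**2)
(W + 4246)*(-24575 + u(O(14))) = (2329 + 4246)*(-24575 - 145*(-8 + 14**2)) = 6575*(-24575 - 145*(-8 + 196)) = 6575*(-24575 - 145*188) = 6575*(-24575 - 27260) = 6575*(-51835) = -340815125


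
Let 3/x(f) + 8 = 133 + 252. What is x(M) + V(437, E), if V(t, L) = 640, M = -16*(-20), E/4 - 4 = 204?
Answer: 241283/377 ≈ 640.01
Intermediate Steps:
E = 832 (E = 16 + 4*204 = 16 + 816 = 832)
M = 320
x(f) = 3/377 (x(f) = 3/(-8 + (133 + 252)) = 3/(-8 + 385) = 3/377)
x(M) + V(437, E) = 3/377 + 640 = 241283/377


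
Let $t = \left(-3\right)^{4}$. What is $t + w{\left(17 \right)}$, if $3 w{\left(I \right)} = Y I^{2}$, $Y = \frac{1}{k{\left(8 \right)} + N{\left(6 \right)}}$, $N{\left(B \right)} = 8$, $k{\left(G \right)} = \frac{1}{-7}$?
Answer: $\frac{15388}{165} \approx 93.261$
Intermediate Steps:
$k{\left(G \right)} = - \frac{1}{7}$
$t = 81$
$Y = \frac{7}{55}$ ($Y = \frac{1}{- \frac{1}{7} + 8} = \frac{1}{\frac{55}{7}} = \frac{7}{55} \approx 0.12727$)
$w{\left(I \right)} = \frac{7 I^{2}}{165}$ ($w{\left(I \right)} = \frac{\frac{7}{55} I^{2}}{3} = \frac{7 I^{2}}{165}$)
$t + w{\left(17 \right)} = 81 + \frac{7 \cdot 17^{2}}{165} = 81 + \frac{7}{165} \cdot 289 = 81 + \frac{2023}{165} = \frac{15388}{165}$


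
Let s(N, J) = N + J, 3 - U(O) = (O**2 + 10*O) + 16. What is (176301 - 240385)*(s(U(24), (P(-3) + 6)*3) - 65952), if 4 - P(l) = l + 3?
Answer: 4277671084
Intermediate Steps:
P(l) = 1 - l (P(l) = 4 - (l + 3) = 4 - (3 + l) = 4 + (-3 - l) = 1 - l)
U(O) = -13 - O**2 - 10*O (U(O) = 3 - ((O**2 + 10*O) + 16) = 3 - (16 + O**2 + 10*O) = 3 + (-16 - O**2 - 10*O) = -13 - O**2 - 10*O)
s(N, J) = J + N
(176301 - 240385)*(s(U(24), (P(-3) + 6)*3) - 65952) = (176301 - 240385)*((((1 - 1*(-3)) + 6)*3 + (-13 - 1*24**2 - 10*24)) - 65952) = -64084*((((1 + 3) + 6)*3 + (-13 - 1*576 - 240)) - 65952) = -64084*(((4 + 6)*3 + (-13 - 576 - 240)) - 65952) = -64084*((10*3 - 829) - 65952) = -64084*((30 - 829) - 65952) = -64084*(-799 - 65952) = -64084*(-66751) = 4277671084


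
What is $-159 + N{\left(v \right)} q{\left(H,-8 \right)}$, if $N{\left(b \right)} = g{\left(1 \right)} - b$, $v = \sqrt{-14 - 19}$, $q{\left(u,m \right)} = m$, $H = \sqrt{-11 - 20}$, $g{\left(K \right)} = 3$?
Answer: $-183 + 8 i \sqrt{33} \approx -183.0 + 45.956 i$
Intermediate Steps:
$H = i \sqrt{31}$ ($H = \sqrt{-11 - 20} = \sqrt{-31} = i \sqrt{31} \approx 5.5678 i$)
$v = i \sqrt{33}$ ($v = \sqrt{-33} = i \sqrt{33} \approx 5.7446 i$)
$N{\left(b \right)} = 3 - b$
$-159 + N{\left(v \right)} q{\left(H,-8 \right)} = -159 + \left(3 - i \sqrt{33}\right) \left(-8\right) = -159 - \left(24 - 8 i \sqrt{33}\right) = -183 + 8 i \sqrt{33}$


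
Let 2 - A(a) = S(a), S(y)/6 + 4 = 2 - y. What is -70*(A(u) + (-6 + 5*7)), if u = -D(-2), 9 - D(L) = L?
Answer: 1610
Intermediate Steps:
D(L) = 9 - L
S(y) = -12 - 6*y (S(y) = -24 + 6*(2 - y) = -24 + (12 - 6*y) = -12 - 6*y)
u = -11 (u = -(9 - 1*(-2)) = -(9 + 2) = -1*11 = -11)
A(a) = 14 + 6*a (A(a) = 2 - (-12 - 6*a) = 2 + (12 + 6*a) = 14 + 6*a)
-70*(A(u) + (-6 + 5*7)) = -70*((14 + 6*(-11)) + (-6 + 5*7)) = -70*((14 - 66) + (-6 + 35)) = -70*(-52 + 29) = -70*(-23) = 1610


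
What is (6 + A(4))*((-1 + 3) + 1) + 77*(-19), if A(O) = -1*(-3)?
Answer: -1436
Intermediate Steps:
A(O) = 3
(6 + A(4))*((-1 + 3) + 1) + 77*(-19) = (6 + 3)*((-1 + 3) + 1) + 77*(-19) = 9*(2 + 1) - 1463 = 9*3 - 1463 = 27 - 1463 = -1436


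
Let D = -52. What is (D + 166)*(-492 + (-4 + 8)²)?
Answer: -54264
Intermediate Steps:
(D + 166)*(-492 + (-4 + 8)²) = (-52 + 166)*(-492 + (-4 + 8)²) = 114*(-492 + 4²) = 114*(-492 + 16) = 114*(-476) = -54264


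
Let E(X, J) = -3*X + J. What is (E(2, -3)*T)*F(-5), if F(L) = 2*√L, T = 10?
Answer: -180*I*√5 ≈ -402.49*I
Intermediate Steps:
E(X, J) = J - 3*X
(E(2, -3)*T)*F(-5) = ((-3 - 3*2)*10)*(2*√(-5)) = ((-3 - 6)*10)*(2*(I*√5)) = (-9*10)*(2*I*√5) = -180*I*√5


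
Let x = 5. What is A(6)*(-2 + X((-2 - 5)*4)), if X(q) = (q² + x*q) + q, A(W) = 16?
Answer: 9824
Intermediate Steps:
X(q) = q² + 6*q (X(q) = (q² + 5*q) + q = q² + 6*q)
A(6)*(-2 + X((-2 - 5)*4)) = 16*(-2 + ((-2 - 5)*4)*(6 + (-2 - 5)*4)) = 16*(-2 + (-7*4)*(6 - 7*4)) = 16*(-2 - 28*(6 - 28)) = 16*(-2 - 28*(-22)) = 16*(-2 + 616) = 16*614 = 9824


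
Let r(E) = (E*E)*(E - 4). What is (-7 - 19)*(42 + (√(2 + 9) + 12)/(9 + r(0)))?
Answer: -3380/3 - 26*√11/9 ≈ -1136.2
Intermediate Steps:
r(E) = E²*(-4 + E)
(-7 - 19)*(42 + (√(2 + 9) + 12)/(9 + r(0))) = (-7 - 19)*(42 + (√(2 + 9) + 12)/(9 + 0²*(-4 + 0))) = -26*(42 + (√11 + 12)/(9 + 0*(-4))) = -26*(42 + (12 + √11)/(9 + 0)) = -26*(42 + (12 + √11)/9) = -26*(42 + (12 + √11)*(⅑)) = -26*(42 + (4/3 + √11/9)) = -26*(130/3 + √11/9) = -3380/3 - 26*√11/9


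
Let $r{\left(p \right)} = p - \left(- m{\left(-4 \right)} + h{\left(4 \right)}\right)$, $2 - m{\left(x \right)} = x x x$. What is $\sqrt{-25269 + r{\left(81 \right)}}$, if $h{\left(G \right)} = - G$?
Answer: $i \sqrt{25118} \approx 158.49 i$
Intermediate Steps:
$m{\left(x \right)} = 2 - x^{3}$ ($m{\left(x \right)} = 2 - x x x = 2 - x^{2} x = 2 - x^{3}$)
$r{\left(p \right)} = 70 + p$ ($r{\left(p \right)} = p + \left(\left(2 - \left(-4\right)^{3}\right) - \left(-1\right) 4\right) = p + \left(\left(2 - -64\right) - -4\right) = p + \left(\left(2 + 64\right) + 4\right) = p + \left(66 + 4\right) = p + 70 = 70 + p$)
$\sqrt{-25269 + r{\left(81 \right)}} = \sqrt{-25269 + \left(70 + 81\right)} = \sqrt{-25269 + 151} = \sqrt{-25118} = i \sqrt{25118}$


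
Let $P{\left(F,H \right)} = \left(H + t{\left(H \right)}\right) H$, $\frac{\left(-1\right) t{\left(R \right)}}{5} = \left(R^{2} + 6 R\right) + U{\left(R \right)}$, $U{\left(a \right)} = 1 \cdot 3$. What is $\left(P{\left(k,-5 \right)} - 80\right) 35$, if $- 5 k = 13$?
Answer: $-3675$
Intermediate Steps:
$U{\left(a \right)} = 3$
$k = - \frac{13}{5}$ ($k = \left(- \frac{1}{5}\right) 13 = - \frac{13}{5} \approx -2.6$)
$t{\left(R \right)} = -15 - 30 R - 5 R^{2}$ ($t{\left(R \right)} = - 5 \left(\left(R^{2} + 6 R\right) + 3\right) = - 5 \left(3 + R^{2} + 6 R\right) = -15 - 30 R - 5 R^{2}$)
$P{\left(F,H \right)} = H \left(-15 - 29 H - 5 H^{2}\right)$ ($P{\left(F,H \right)} = \left(H - \left(15 + 5 H^{2} + 30 H\right)\right) H = \left(-15 - 29 H - 5 H^{2}\right) H = H \left(-15 - 29 H - 5 H^{2}\right)$)
$\left(P{\left(k,-5 \right)} - 80\right) 35 = \left(\left(-1\right) \left(-5\right) \left(15 + 5 \left(-5\right)^{2} + 29 \left(-5\right)\right) - 80\right) 35 = \left(\left(-1\right) \left(-5\right) \left(15 + 5 \cdot 25 - 145\right) - 80\right) 35 = \left(\left(-1\right) \left(-5\right) \left(15 + 125 - 145\right) - 80\right) 35 = \left(\left(-1\right) \left(-5\right) \left(-5\right) - 80\right) 35 = \left(-25 - 80\right) 35 = \left(-105\right) 35 = -3675$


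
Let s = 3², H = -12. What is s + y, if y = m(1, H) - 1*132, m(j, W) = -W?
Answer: -111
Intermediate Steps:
s = 9
y = -120 (y = -1*(-12) - 1*132 = 12 - 132 = -120)
s + y = 9 - 120 = -111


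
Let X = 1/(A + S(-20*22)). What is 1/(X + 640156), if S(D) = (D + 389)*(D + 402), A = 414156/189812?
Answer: 92067453/58937532490121 ≈ 1.5621e-6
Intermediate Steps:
A = 103539/47453 (A = 414156*(1/189812) = 103539/47453 ≈ 2.1819)
S(D) = (389 + D)*(402 + D)
X = 47453/92067453 (X = 1/(103539/47453 + (156378 + (-20*22)² + 791*(-20*22))) = 1/(103539/47453 + (156378 + (-440)² + 791*(-440))) = 1/(103539/47453 + (156378 + 193600 - 348040)) = 1/(103539/47453 + 1938) = 1/(92067453/47453) = 47453/92067453 ≈ 0.00051542)
1/(X + 640156) = 1/(47453/92067453 + 640156) = 1/(58937532490121/92067453) = 92067453/58937532490121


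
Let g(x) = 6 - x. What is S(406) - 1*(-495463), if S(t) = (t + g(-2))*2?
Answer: 496291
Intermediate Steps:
S(t) = 16 + 2*t (S(t) = (t + (6 - 1*(-2)))*2 = (t + (6 + 2))*2 = (t + 8)*2 = (8 + t)*2 = 16 + 2*t)
S(406) - 1*(-495463) = (16 + 2*406) - 1*(-495463) = (16 + 812) + 495463 = 828 + 495463 = 496291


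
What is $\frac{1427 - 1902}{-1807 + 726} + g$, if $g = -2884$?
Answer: $- \frac{3117129}{1081} \approx -2883.6$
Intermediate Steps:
$\frac{1427 - 1902}{-1807 + 726} + g = \frac{1427 - 1902}{-1807 + 726} - 2884 = - \frac{475}{-1081} - 2884 = \left(-475\right) \left(- \frac{1}{1081}\right) - 2884 = \frac{475}{1081} - 2884 = - \frac{3117129}{1081}$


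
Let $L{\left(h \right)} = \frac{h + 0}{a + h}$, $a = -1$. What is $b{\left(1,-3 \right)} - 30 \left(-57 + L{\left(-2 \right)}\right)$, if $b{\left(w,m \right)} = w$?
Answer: $1691$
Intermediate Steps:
$L{\left(h \right)} = \frac{h}{-1 + h}$ ($L{\left(h \right)} = \frac{h + 0}{-1 + h} = \frac{h}{-1 + h}$)
$b{\left(1,-3 \right)} - 30 \left(-57 + L{\left(-2 \right)}\right) = 1 - 30 \left(-57 - \frac{2}{-1 - 2}\right) = 1 - 30 \left(-57 - \frac{2}{-3}\right) = 1 - 30 \left(-57 - - \frac{2}{3}\right) = 1 - 30 \left(-57 + \frac{2}{3}\right) = 1 - -1690 = 1 + 1690 = 1691$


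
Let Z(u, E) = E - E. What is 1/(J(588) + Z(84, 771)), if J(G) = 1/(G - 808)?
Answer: -220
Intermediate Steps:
Z(u, E) = 0
J(G) = 1/(-808 + G)
1/(J(588) + Z(84, 771)) = 1/(1/(-808 + 588) + 0) = 1/(1/(-220) + 0) = 1/(-1/220 + 0) = 1/(-1/220) = -220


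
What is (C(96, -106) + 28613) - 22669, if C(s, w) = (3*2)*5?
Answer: 5974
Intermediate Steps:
C(s, w) = 30 (C(s, w) = 6*5 = 30)
(C(96, -106) + 28613) - 22669 = (30 + 28613) - 22669 = 28643 - 22669 = 5974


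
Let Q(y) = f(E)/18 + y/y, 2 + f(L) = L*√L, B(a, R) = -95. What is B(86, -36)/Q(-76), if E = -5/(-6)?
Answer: -5909760/55171 + 51300*√30/55171 ≈ -102.02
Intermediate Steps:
E = ⅚ (E = -5*(-⅙) = ⅚ ≈ 0.83333)
f(L) = -2 + L^(3/2) (f(L) = -2 + L*√L = -2 + L^(3/2))
Q(y) = 8/9 + 5*√30/648 (Q(y) = (-2 + (⅚)^(3/2))/18 + y/y = (-2 + 5*√30/36)*(1/18) + 1 = (-⅑ + 5*√30/648) + 1 = 8/9 + 5*√30/648)
B(86, -36)/Q(-76) = -95/(8/9 + 5*√30/648)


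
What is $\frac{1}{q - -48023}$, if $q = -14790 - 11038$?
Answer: $\frac{1}{22195} \approx 4.5055 \cdot 10^{-5}$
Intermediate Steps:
$q = -25828$
$\frac{1}{q - -48023} = \frac{1}{-25828 - -48023} = \frac{1}{-25828 + 48023} = \frac{1}{22195}$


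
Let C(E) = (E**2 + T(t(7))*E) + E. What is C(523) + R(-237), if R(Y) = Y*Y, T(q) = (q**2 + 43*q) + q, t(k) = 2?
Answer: 378337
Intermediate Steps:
T(q) = q**2 + 44*q
R(Y) = Y**2
C(E) = E**2 + 93*E (C(E) = (E**2 + (2*(44 + 2))*E) + E = (E**2 + (2*46)*E) + E = (E**2 + 92*E) + E = E**2 + 93*E)
C(523) + R(-237) = 523*(93 + 523) + (-237)**2 = 523*616 + 56169 = 322168 + 56169 = 378337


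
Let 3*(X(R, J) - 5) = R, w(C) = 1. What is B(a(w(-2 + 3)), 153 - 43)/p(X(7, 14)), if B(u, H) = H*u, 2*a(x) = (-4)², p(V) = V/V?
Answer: 880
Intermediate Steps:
X(R, J) = 5 + R/3
p(V) = 1
a(x) = 8 (a(x) = (½)*(-4)² = (½)*16 = 8)
B(a(w(-2 + 3)), 153 - 43)/p(X(7, 14)) = ((153 - 43)*8)/1 = (110*8)*1 = 880*1 = 880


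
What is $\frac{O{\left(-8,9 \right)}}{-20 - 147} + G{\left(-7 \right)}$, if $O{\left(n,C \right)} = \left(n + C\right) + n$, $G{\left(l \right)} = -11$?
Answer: $- \frac{1830}{167} \approx -10.958$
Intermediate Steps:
$O{\left(n,C \right)} = C + 2 n$ ($O{\left(n,C \right)} = \left(C + n\right) + n = C + 2 n$)
$\frac{O{\left(-8,9 \right)}}{-20 - 147} + G{\left(-7 \right)} = \frac{9 + 2 \left(-8\right)}{-20 - 147} - 11 = \frac{9 - 16}{-167} - 11 = \left(- \frac{1}{167}\right) \left(-7\right) - 11 = \frac{7}{167} - 11 = - \frac{1830}{167}$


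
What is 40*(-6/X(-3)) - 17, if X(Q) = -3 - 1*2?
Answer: 31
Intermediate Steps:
X(Q) = -5 (X(Q) = -3 - 2 = -5)
40*(-6/X(-3)) - 17 = 40*(-6/(-5)) - 17 = 40*(-6*(-⅕)) - 17 = 40*(6/5) - 17 = 48 - 17 = 31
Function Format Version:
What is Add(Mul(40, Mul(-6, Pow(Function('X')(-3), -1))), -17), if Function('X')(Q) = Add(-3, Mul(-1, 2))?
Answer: 31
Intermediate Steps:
Function('X')(Q) = -5 (Function('X')(Q) = Add(-3, -2) = -5)
Add(Mul(40, Mul(-6, Pow(Function('X')(-3), -1))), -17) = Add(Mul(40, Mul(-6, Pow(-5, -1))), -17) = Add(Mul(40, Mul(-6, Rational(-1, 5))), -17) = Add(Mul(40, Rational(6, 5)), -17) = Add(48, -17) = 31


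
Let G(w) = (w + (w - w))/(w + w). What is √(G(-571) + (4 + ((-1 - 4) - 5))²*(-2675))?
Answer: I*√385198/2 ≈ 310.32*I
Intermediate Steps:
G(w) = ½ (G(w) = (w + 0)/((2*w)) = w*(1/(2*w)) = ½)
√(G(-571) + (4 + ((-1 - 4) - 5))²*(-2675)) = √(½ + (4 + ((-1 - 4) - 5))²*(-2675)) = √(½ + (4 + (-5 - 5))²*(-2675)) = √(½ + (4 - 10)²*(-2675)) = √(½ + (-6)²*(-2675)) = √(½ + 36*(-2675)) = √(½ - 96300) = √(-192599/2) = I*√385198/2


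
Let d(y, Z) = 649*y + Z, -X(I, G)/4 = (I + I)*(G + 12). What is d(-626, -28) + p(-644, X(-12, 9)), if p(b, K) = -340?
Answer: -406642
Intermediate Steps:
X(I, G) = -8*I*(12 + G) (X(I, G) = -4*(I + I)*(G + 12) = -4*2*I*(12 + G) = -8*I*(12 + G))
d(y, Z) = Z + 649*y
d(-626, -28) + p(-644, X(-12, 9)) = (-28 + 649*(-626)) - 340 = (-28 - 406274) - 340 = -406302 - 340 = -406642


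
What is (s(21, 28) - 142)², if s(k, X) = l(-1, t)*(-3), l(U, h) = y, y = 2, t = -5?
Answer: 21904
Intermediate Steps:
l(U, h) = 2
s(k, X) = -6 (s(k, X) = 2*(-3) = -6)
(s(21, 28) - 142)² = (-6 - 142)² = (-148)² = 21904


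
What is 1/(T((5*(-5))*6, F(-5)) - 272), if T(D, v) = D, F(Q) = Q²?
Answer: -1/422 ≈ -0.0023697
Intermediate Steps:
1/(T((5*(-5))*6, F(-5)) - 272) = 1/((5*(-5))*6 - 272) = 1/(-25*6 - 272) = 1/(-150 - 272) = 1/(-422) = -1/422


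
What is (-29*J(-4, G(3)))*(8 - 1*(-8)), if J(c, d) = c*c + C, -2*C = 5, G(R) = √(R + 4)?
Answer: -6264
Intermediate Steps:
G(R) = √(4 + R)
C = -5/2 (C = -½*5 = -5/2 ≈ -2.5000)
J(c, d) = -5/2 + c² (J(c, d) = c*c - 5/2 = c² - 5/2 = -5/2 + c²)
(-29*J(-4, G(3)))*(8 - 1*(-8)) = (-29*(-5/2 + (-4)²))*(8 - 1*(-8)) = (-29*(-5/2 + 16))*(8 + 8) = -29*27/2*16 = -783/2*16 = -6264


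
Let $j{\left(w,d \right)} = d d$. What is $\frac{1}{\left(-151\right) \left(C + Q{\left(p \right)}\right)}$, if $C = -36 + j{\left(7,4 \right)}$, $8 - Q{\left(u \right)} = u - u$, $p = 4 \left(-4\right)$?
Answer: $\frac{1}{1812} \approx 0.00055188$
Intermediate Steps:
$j{\left(w,d \right)} = d^{2}$
$p = -16$
$Q{\left(u \right)} = 8$ ($Q{\left(u \right)} = 8 - \left(u - u\right) = 8 - 0 = 8 + 0 = 8$)
$C = -20$ ($C = -36 + 4^{2} = -36 + 16 = -20$)
$\frac{1}{\left(-151\right) \left(C + Q{\left(p \right)}\right)} = \frac{1}{\left(-151\right) \left(-20 + 8\right)} = \frac{1}{\left(-151\right) \left(-12\right)} = \frac{1}{1812}$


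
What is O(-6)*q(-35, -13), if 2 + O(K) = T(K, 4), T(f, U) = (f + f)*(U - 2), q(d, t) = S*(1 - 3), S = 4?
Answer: 208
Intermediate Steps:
q(d, t) = -8 (q(d, t) = 4*(1 - 3) = 4*(-2) = -8)
T(f, U) = 2*f*(-2 + U) (T(f, U) = (2*f)*(-2 + U) = 2*f*(-2 + U))
O(K) = -2 + 4*K (O(K) = -2 + 2*K*(-2 + 4) = -2 + 2*K*2 = -2 + 4*K)
O(-6)*q(-35, -13) = (-2 + 4*(-6))*(-8) = (-2 - 24)*(-8) = -26*(-8) = 208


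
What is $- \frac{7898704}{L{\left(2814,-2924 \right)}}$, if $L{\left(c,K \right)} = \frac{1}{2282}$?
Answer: $-18024842528$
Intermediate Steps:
$L{\left(c,K \right)} = \frac{1}{2282}$
$- \frac{7898704}{L{\left(2814,-2924 \right)}} = - 7898704 \frac{1}{\frac{1}{2282}} = \left(-7898704\right) 2282 = -18024842528$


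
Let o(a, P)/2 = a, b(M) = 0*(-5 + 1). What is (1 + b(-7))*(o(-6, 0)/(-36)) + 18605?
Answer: 55816/3 ≈ 18605.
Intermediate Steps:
b(M) = 0 (b(M) = 0*(-4) = 0)
o(a, P) = 2*a
(1 + b(-7))*(o(-6, 0)/(-36)) + 18605 = (1 + 0)*((2*(-6))/(-36)) + 18605 = 1*(-12*(-1/36)) + 18605 = 1*(⅓) + 18605 = ⅓ + 18605 = 55816/3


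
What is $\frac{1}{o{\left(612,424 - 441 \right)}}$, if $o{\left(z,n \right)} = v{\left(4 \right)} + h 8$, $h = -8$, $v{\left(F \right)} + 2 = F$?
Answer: $- \frac{1}{62} \approx -0.016129$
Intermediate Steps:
$v{\left(F \right)} = -2 + F$
$o{\left(z,n \right)} = -62$ ($o{\left(z,n \right)} = \left(-2 + 4\right) - 64 = 2 - 64 = -62$)
$\frac{1}{o{\left(612,424 - 441 \right)}} = \frac{1}{-62} = - \frac{1}{62}$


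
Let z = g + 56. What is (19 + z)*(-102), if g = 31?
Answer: -10812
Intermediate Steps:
z = 87 (z = 31 + 56 = 87)
(19 + z)*(-102) = (19 + 87)*(-102) = 106*(-102) = -10812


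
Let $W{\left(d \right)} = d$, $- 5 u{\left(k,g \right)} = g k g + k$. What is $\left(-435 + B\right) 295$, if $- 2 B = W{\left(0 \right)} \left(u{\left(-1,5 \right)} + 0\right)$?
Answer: $-128325$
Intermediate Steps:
$u{\left(k,g \right)} = - \frac{k}{5} - \frac{k g^{2}}{5}$ ($u{\left(k,g \right)} = - \frac{g k g + k}{5} = - \frac{k g^{2} + k}{5} = - \frac{k + k g^{2}}{5} = - \frac{k}{5} - \frac{k g^{2}}{5}$)
$B = 0$ ($B = - \frac{0 \left(\left(- \frac{1}{5}\right) \left(-1\right) \left(1 + 5^{2}\right) + 0\right)}{2} = - \frac{0 \left(\left(- \frac{1}{5}\right) \left(-1\right) \left(1 + 25\right) + 0\right)}{2} = - \frac{0 \left(\left(- \frac{1}{5}\right) \left(-1\right) 26 + 0\right)}{2} = - \frac{0 \left(\frac{26}{5} + 0\right)}{2} = - \frac{0 \cdot \frac{26}{5}}{2} = \left(- \frac{1}{2}\right) 0 = 0$)
$\left(-435 + B\right) 295 = \left(-435 + 0\right) 295 = \left(-435\right) 295 = -128325$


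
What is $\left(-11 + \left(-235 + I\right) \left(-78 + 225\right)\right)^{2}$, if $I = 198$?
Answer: $29702500$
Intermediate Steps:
$\left(-11 + \left(-235 + I\right) \left(-78 + 225\right)\right)^{2} = \left(-11 + \left(-235 + 198\right) \left(-78 + 225\right)\right)^{2} = \left(-11 - 5439\right)^{2} = \left(-5450\right)^{2} = 29702500$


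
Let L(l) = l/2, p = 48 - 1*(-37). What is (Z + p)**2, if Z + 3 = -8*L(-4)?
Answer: 9604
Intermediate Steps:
p = 85 (p = 48 + 37 = 85)
L(l) = l/2 (L(l) = l*(1/2) = l/2)
Z = 13 (Z = -3 - 4*(-4) = -3 - 8*(-2) = -3 + 16 = 13)
(Z + p)**2 = (13 + 85)**2 = 98**2 = 9604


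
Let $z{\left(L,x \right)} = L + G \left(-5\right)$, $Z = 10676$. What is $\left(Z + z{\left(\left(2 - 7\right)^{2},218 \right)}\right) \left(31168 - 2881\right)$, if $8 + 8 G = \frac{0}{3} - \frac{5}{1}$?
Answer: $\frac{2423432151}{8} \approx 3.0293 \cdot 10^{8}$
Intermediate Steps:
$G = - \frac{13}{8}$ ($G = -1 + \frac{\frac{0}{3} - \frac{5}{1}}{8} = -1 + \frac{0 \cdot \frac{1}{3} - 5}{8} = -1 + \frac{0 - 5}{8} = -1 + \frac{1}{8} \left(-5\right) = -1 - \frac{5}{8} = - \frac{13}{8} \approx -1.625$)
$z{\left(L,x \right)} = \frac{65}{8} + L$ ($z{\left(L,x \right)} = L - - \frac{65}{8} = L + \frac{65}{8} = \frac{65}{8} + L$)
$\left(Z + z{\left(\left(2 - 7\right)^{2},218 \right)}\right) \left(31168 - 2881\right) = \left(10676 + \left(\frac{65}{8} + \left(2 - 7\right)^{2}\right)\right) \left(31168 - 2881\right) = \left(10676 + \left(\frac{65}{8} + \left(-5\right)^{2}\right)\right) 28287 = \left(10676 + \left(\frac{65}{8} + 25\right)\right) 28287 = \left(10676 + \frac{265}{8}\right) 28287 = \frac{85673}{8} \cdot 28287 = \frac{2423432151}{8}$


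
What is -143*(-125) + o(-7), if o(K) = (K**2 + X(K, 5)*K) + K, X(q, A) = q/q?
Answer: 17910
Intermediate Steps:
X(q, A) = 1
o(K) = K**2 + 2*K (o(K) = (K**2 + 1*K) + K = (K**2 + K) + K = (K + K**2) + K = K**2 + 2*K)
-143*(-125) + o(-7) = -143*(-125) - 7*(2 - 7) = 17875 - 7*(-5) = 17875 + 35 = 17910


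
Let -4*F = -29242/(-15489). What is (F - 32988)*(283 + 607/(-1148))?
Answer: -331384141717145/35562744 ≈ -9.3183e+6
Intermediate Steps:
F = -14621/30978 (F = -(-14621)/(2*(-15489)) = -(-14621)*(-1)/(2*15489) = -¼*29242/15489 = -14621/30978 ≈ -0.47198)
(F - 32988)*(283 + 607/(-1148)) = (-14621/30978 - 32988)*(283 + 607/(-1148)) = -1021916885*(283 + 607*(-1/1148))/30978 = -1021916885*(283 - 607/1148)/30978 = -1021916885/30978*324277/1148 = -331384141717145/35562744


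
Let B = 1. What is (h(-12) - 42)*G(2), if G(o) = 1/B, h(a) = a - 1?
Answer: -55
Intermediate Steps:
h(a) = -1 + a
G(o) = 1 (G(o) = 1/1 = 1)
(h(-12) - 42)*G(2) = ((-1 - 12) - 42)*1 = (-13 - 42)*1 = -55*1 = -55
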